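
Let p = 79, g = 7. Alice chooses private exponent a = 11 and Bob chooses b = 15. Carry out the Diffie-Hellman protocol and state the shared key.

Alice sends A = g^a mod p = 7^11 mod 79.
7^1 ≡ 7 (mod 79)
7^2 = (7^1)^2 ≡ 7^2 = 49 ≡ 49 (mod 79)
7^4 = (7^2)^2 ≡ 49^2 = 2401 ≡ 31 (mod 79)
7^8 = (7^4)^2 ≡ 31^2 = 961 ≡ 13 (mod 79)
7^11 = 7^8 · 7^2 · 7^1 ≡ 13 · 49 · 7 ≡ 35 (mod 79).
So A = 35. Bob then computes K = A^b mod p = 35^15 mod 79.
35^1 ≡ 35 (mod 79)
35^2 = (35^1)^2 ≡ 35^2 = 1225 ≡ 40 (mod 79)
35^4 = (35^2)^2 ≡ 40^2 = 1600 ≡ 20 (mod 79)
35^8 = (35^4)^2 ≡ 20^2 = 400 ≡ 5 (mod 79)
35^15 = 35^8 · 35^4 · 35^2 · 35^1 ≡ 5 · 20 · 40 · 35 ≡ 12 (mod 79).

12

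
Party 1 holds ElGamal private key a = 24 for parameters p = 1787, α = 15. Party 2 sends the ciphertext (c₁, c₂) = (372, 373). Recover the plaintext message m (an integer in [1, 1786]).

Shared mask s = c₁^a mod p = 372^24 mod 1787.
372^1 ≡ 372 (mod 1787)
372^2 = (372^1)^2 ≡ 372^2 = 138384 ≡ 785 (mod 1787)
372^4 = (372^2)^2 ≡ 785^2 = 616225 ≡ 1497 (mod 1787)
372^8 = (372^4)^2 ≡ 1497^2 = 2241009 ≡ 111 (mod 1787)
372^16 = (372^8)^2 ≡ 111^2 = 12321 ≡ 1599 (mod 1787)
372^24 = 372^16 · 372^8 ≡ 1599 · 111 ≡ 576 (mod 1787).
So s = 576; s⁻¹ ≡ 636 (mod 1787).
m = c₂ · s⁻¹ mod 1787 = 373 · 636 mod 1787 = 1344.

1344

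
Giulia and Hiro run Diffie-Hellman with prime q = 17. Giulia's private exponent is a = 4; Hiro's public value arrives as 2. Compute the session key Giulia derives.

Shared key K = 2^4 mod 17.
2^1 ≡ 2 (mod 17)
2^2 = (2^1)^2 ≡ 2^2 = 4 ≡ 4 (mod 17)
2^4 = (2^2)^2 ≡ 4^2 = 16 ≡ 16 (mod 17)

16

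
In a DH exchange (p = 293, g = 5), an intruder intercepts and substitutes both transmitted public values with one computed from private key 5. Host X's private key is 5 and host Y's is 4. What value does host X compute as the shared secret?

Host X receives an intruder's public value M = 5^5 mod 293 instead of the honest one.
5^1 ≡ 5 (mod 293)
5^2 = (5^1)^2 ≡ 5^2 = 25 ≡ 25 (mod 293)
5^4 = (5^2)^2 ≡ 25^2 = 625 ≡ 39 (mod 293)
5^5 = 5^4 · 5^1 ≡ 39 · 5 ≡ 195 (mod 293).
So M = 195. Host X computes K = M^5 mod 293.
195^1 ≡ 195 (mod 293)
195^2 = (195^1)^2 ≡ 195^2 = 38025 ≡ 228 (mod 293)
195^4 = (195^2)^2 ≡ 228^2 = 51984 ≡ 123 (mod 293)
195^5 = 195^4 · 195^1 ≡ 123 · 195 ≡ 252 (mod 293).

252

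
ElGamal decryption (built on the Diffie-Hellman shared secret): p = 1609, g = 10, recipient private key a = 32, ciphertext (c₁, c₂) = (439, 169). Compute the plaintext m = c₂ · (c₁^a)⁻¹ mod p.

438

Shared mask s = c₁^a mod p = 439^32 mod 1609.
439^1 ≡ 439 (mod 1609)
439^2 = (439^1)^2 ≡ 439^2 = 192721 ≡ 1250 (mod 1609)
439^4 = (439^2)^2 ≡ 1250^2 = 1562500 ≡ 161 (mod 1609)
439^8 = (439^4)^2 ≡ 161^2 = 25921 ≡ 177 (mod 1609)
439^16 = (439^8)^2 ≡ 177^2 = 31329 ≡ 758 (mod 1609)
439^32 = (439^16)^2 ≡ 758^2 = 574564 ≡ 151 (mod 1609)
So s = 151; s⁻¹ ≡ 650 (mod 1609).
m = c₂ · s⁻¹ mod 1609 = 169 · 650 mod 1609 = 438.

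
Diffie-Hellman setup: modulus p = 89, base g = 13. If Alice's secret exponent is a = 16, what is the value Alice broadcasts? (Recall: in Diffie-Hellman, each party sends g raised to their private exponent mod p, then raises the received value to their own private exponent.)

Public value = 13^{16} \pmod{89}.
13^1 ≡ 13 (mod 89)
13^2 = (13^1)^2 ≡ 13^2 = 169 ≡ 80 (mod 89)
13^4 = (13^2)^2 ≡ 80^2 = 6400 ≡ 81 (mod 89)
13^8 = (13^4)^2 ≡ 81^2 = 6561 ≡ 64 (mod 89)
13^16 = (13^8)^2 ≡ 64^2 = 4096 ≡ 2 (mod 89)

2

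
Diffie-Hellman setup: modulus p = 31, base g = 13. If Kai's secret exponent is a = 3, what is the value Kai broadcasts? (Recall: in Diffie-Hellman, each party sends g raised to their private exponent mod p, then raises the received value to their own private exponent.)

Public value = 13^{3} \pmod{31}.
13^1 ≡ 13 (mod 31)
13^2 = (13^1)^2 ≡ 13^2 = 169 ≡ 14 (mod 31)
13^3 = 13^2 · 13^1 ≡ 14 · 13 ≡ 27 (mod 31).

27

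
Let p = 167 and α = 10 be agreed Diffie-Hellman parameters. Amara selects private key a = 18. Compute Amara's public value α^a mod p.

64

Public value = 10^18 mod 167.
10^1 ≡ 10 (mod 167)
10^2 = (10^1)^2 ≡ 10^2 = 100 ≡ 100 (mod 167)
10^4 = (10^2)^2 ≡ 100^2 = 10000 ≡ 147 (mod 167)
10^8 = (10^4)^2 ≡ 147^2 = 21609 ≡ 66 (mod 167)
10^16 = (10^8)^2 ≡ 66^2 = 4356 ≡ 14 (mod 167)
10^18 = 10^16 · 10^2 ≡ 14 · 100 ≡ 64 (mod 167).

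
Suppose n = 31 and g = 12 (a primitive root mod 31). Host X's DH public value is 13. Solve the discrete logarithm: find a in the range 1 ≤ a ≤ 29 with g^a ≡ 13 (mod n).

29

Try successive powers of 12 modulo 31:
12^1 ≡ 12
12^2 ≡ 20
12^3 ≡ 23
12^4 ≡ 28
12^5 ≡ 26
12^6 ≡ 2
12^7 ≡ 24
12^8 ≡ 9
12^9 ≡ 15
12^10 ≡ 25
12^11 ≡ 21
12^12 ≡ 4
12^13 ≡ 17
12^14 ≡ 18
12^15 ≡ 30
12^16 ≡ 19
12^17 ≡ 11
12^18 ≡ 8
12^19 ≡ 3
12^20 ≡ 5
12^21 ≡ 29
12^22 ≡ 7
12^23 ≡ 22
12^24 ≡ 16
12^25 ≡ 6
12^26 ≡ 10
12^27 ≡ 27
12^28 ≡ 14
12^29 ≡ 13
Found: a = 29.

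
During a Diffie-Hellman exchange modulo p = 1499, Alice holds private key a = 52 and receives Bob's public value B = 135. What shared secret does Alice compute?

Shared key K = 135^52 mod 1499.
135^1 ≡ 135 (mod 1499)
135^2 = (135^1)^2 ≡ 135^2 = 18225 ≡ 237 (mod 1499)
135^4 = (135^2)^2 ≡ 237^2 = 56169 ≡ 706 (mod 1499)
135^8 = (135^4)^2 ≡ 706^2 = 498436 ≡ 768 (mod 1499)
135^16 = (135^8)^2 ≡ 768^2 = 589824 ≡ 717 (mod 1499)
135^32 = (135^16)^2 ≡ 717^2 = 514089 ≡ 1431 (mod 1499)
135^52 = 135^32 · 135^16 · 135^4 ≡ 1431 · 717 · 706 ≡ 1300 (mod 1499).

1300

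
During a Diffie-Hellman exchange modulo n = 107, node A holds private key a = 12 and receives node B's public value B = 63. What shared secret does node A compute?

Shared key K = 63^12 mod 107.
63^1 ≡ 63 (mod 107)
63^2 = (63^1)^2 ≡ 63^2 = 3969 ≡ 10 (mod 107)
63^4 = (63^2)^2 ≡ 10^2 = 100 ≡ 100 (mod 107)
63^8 = (63^4)^2 ≡ 100^2 = 10000 ≡ 49 (mod 107)
63^12 = 63^8 · 63^4 ≡ 49 · 100 ≡ 85 (mod 107).

85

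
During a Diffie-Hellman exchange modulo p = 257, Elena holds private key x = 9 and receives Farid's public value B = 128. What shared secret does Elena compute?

129

Shared key K = 128^9 mod 257.
128^1 ≡ 128 (mod 257)
128^2 = (128^1)^2 ≡ 128^2 = 16384 ≡ 193 (mod 257)
128^4 = (128^2)^2 ≡ 193^2 = 37249 ≡ 241 (mod 257)
128^8 = (128^4)^2 ≡ 241^2 = 58081 ≡ 256 (mod 257)
128^9 = 128^8 · 128^1 ≡ 256 · 128 ≡ 129 (mod 257).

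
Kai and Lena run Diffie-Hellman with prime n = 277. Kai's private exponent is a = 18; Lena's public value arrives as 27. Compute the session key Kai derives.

Shared key K = 27^18 mod 277.
27^1 ≡ 27 (mod 277)
27^2 = (27^1)^2 ≡ 27^2 = 729 ≡ 175 (mod 277)
27^4 = (27^2)^2 ≡ 175^2 = 30625 ≡ 155 (mod 277)
27^8 = (27^4)^2 ≡ 155^2 = 24025 ≡ 203 (mod 277)
27^16 = (27^8)^2 ≡ 203^2 = 41209 ≡ 213 (mod 277)
27^18 = 27^16 · 27^2 ≡ 213 · 175 ≡ 157 (mod 277).

157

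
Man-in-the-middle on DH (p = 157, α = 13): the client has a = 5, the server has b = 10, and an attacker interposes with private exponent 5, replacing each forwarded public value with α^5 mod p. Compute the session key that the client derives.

13

The client receives an attacker's public value M = 13^5 mod 157 instead of the honest one.
13^1 ≡ 13 (mod 157)
13^2 = (13^1)^2 ≡ 13^2 = 169 ≡ 12 (mod 157)
13^4 = (13^2)^2 ≡ 12^2 = 144 ≡ 144 (mod 157)
13^5 = 13^4 · 13^1 ≡ 144 · 13 ≡ 145 (mod 157).
So M = 145. The client computes K = M^5 mod 157.
145^1 ≡ 145 (mod 157)
145^2 = (145^1)^2 ≡ 145^2 = 21025 ≡ 144 (mod 157)
145^4 = (145^2)^2 ≡ 144^2 = 20736 ≡ 12 (mod 157)
145^5 = 145^4 · 145^1 ≡ 12 · 145 ≡ 13 (mod 157).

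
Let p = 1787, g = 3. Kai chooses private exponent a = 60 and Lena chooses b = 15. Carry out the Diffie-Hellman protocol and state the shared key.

Kai sends A = g^a mod p = 3^60 mod 1787.
3^1 ≡ 3 (mod 1787)
3^2 = (3^1)^2 ≡ 3^2 = 9 ≡ 9 (mod 1787)
3^4 = (3^2)^2 ≡ 9^2 = 81 ≡ 81 (mod 1787)
3^8 = (3^4)^2 ≡ 81^2 = 6561 ≡ 1200 (mod 1787)
3^16 = (3^8)^2 ≡ 1200^2 = 1440000 ≡ 1465 (mod 1787)
3^32 = (3^16)^2 ≡ 1465^2 = 2146225 ≡ 38 (mod 1787)
3^60 = 3^32 · 3^16 · 3^8 · 3^4 ≡ 38 · 1465 · 1200 · 81 ≡ 437 (mod 1787).
So A = 437. Lena then computes K = A^b mod p = 437^15 mod 1787.
437^1 ≡ 437 (mod 1787)
437^2 = (437^1)^2 ≡ 437^2 = 190969 ≡ 1547 (mod 1787)
437^4 = (437^2)^2 ≡ 1547^2 = 2393209 ≡ 416 (mod 1787)
437^8 = (437^4)^2 ≡ 416^2 = 173056 ≡ 1504 (mod 1787)
437^15 = 437^8 · 437^4 · 437^2 · 437^1 ≡ 1504 · 416 · 1547 · 437 ≡ 400 (mod 1787).

400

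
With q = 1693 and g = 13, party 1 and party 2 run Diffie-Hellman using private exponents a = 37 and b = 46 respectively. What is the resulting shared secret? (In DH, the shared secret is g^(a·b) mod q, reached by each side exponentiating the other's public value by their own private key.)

717

Party 2 sends B = g^b mod q = 13^46 mod 1693.
13^1 ≡ 13 (mod 1693)
13^2 = (13^1)^2 ≡ 13^2 = 169 ≡ 169 (mod 1693)
13^4 = (13^2)^2 ≡ 169^2 = 28561 ≡ 1473 (mod 1693)
13^8 = (13^4)^2 ≡ 1473^2 = 2169729 ≡ 996 (mod 1693)
13^16 = (13^8)^2 ≡ 996^2 = 992016 ≡ 1611 (mod 1693)
13^32 = (13^16)^2 ≡ 1611^2 = 2595321 ≡ 1645 (mod 1693)
13^46 = 13^32 · 13^8 · 13^4 · 13^2 ≡ 1645 · 996 · 1473 · 169 ≡ 424 (mod 1693).
So B = 424. Party 1 then computes K = B^a mod q = 424^37 mod 1693.
424^1 ≡ 424 (mod 1693)
424^2 = (424^1)^2 ≡ 424^2 = 179776 ≡ 318 (mod 1693)
424^4 = (424^2)^2 ≡ 318^2 = 101124 ≡ 1237 (mod 1693)
424^8 = (424^4)^2 ≡ 1237^2 = 1530169 ≡ 1390 (mod 1693)
424^16 = (424^8)^2 ≡ 1390^2 = 1932100 ≡ 387 (mod 1693)
424^32 = (424^16)^2 ≡ 387^2 = 149769 ≡ 785 (mod 1693)
424^37 = 424^32 · 424^4 · 424^1 ≡ 785 · 1237 · 424 ≡ 717 (mod 1693).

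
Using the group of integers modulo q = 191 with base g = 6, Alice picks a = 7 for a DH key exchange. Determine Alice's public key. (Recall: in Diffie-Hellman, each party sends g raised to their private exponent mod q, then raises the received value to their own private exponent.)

121

Public value = 6^{7} \pmod{191}.
6^1 ≡ 6 (mod 191)
6^2 = (6^1)^2 ≡ 6^2 = 36 ≡ 36 (mod 191)
6^4 = (6^2)^2 ≡ 36^2 = 1296 ≡ 150 (mod 191)
6^7 = 6^4 · 6^2 · 6^1 ≡ 150 · 36 · 6 ≡ 121 (mod 191).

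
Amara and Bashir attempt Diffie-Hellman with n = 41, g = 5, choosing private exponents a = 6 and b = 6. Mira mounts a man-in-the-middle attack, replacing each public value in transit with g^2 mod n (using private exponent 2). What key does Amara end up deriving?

Amara receives Mira's public value M = 5^2 mod 41 instead of the honest one.
5^1 ≡ 5 (mod 41)
5^2 = (5^1)^2 ≡ 5^2 = 25 ≡ 25 (mod 41)
So M = 25. Amara computes K = M^6 mod 41.
25^1 ≡ 25 (mod 41)
25^2 = (25^1)^2 ≡ 25^2 = 625 ≡ 10 (mod 41)
25^4 = (25^2)^2 ≡ 10^2 = 100 ≡ 18 (mod 41)
25^6 = 25^4 · 25^2 ≡ 18 · 10 ≡ 16 (mod 41).

16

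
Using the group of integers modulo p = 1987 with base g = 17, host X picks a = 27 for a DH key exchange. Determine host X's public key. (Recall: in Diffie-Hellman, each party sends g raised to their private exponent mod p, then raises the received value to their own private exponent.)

417

Public value = 17^27 mod 1987.
17^1 ≡ 17 (mod 1987)
17^2 = (17^1)^2 ≡ 17^2 = 289 ≡ 289 (mod 1987)
17^4 = (17^2)^2 ≡ 289^2 = 83521 ≡ 67 (mod 1987)
17^8 = (17^4)^2 ≡ 67^2 = 4489 ≡ 515 (mod 1987)
17^16 = (17^8)^2 ≡ 515^2 = 265225 ≡ 954 (mod 1987)
17^27 = 17^16 · 17^8 · 17^2 · 17^1 ≡ 954 · 515 · 289 · 17 ≡ 417 (mod 1987).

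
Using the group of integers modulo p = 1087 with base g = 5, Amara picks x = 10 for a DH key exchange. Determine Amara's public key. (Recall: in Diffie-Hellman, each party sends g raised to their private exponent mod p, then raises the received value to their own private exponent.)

17

Public value = 5^10 (mod 1087).
5^1 ≡ 5 (mod 1087)
5^2 = (5^1)^2 ≡ 5^2 = 25 ≡ 25 (mod 1087)
5^4 = (5^2)^2 ≡ 25^2 = 625 ≡ 625 (mod 1087)
5^8 = (5^4)^2 ≡ 625^2 = 390625 ≡ 392 (mod 1087)
5^10 = 5^8 · 5^2 ≡ 392 · 25 ≡ 17 (mod 1087).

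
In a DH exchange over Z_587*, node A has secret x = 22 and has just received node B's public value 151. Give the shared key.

10

Shared key K = 151^22 mod 587.
151^1 ≡ 151 (mod 587)
151^2 = (151^1)^2 ≡ 151^2 = 22801 ≡ 495 (mod 587)
151^4 = (151^2)^2 ≡ 495^2 = 245025 ≡ 246 (mod 587)
151^8 = (151^4)^2 ≡ 246^2 = 60516 ≡ 55 (mod 587)
151^16 = (151^8)^2 ≡ 55^2 = 3025 ≡ 90 (mod 587)
151^22 = 151^16 · 151^4 · 151^2 ≡ 90 · 246 · 495 ≡ 10 (mod 587).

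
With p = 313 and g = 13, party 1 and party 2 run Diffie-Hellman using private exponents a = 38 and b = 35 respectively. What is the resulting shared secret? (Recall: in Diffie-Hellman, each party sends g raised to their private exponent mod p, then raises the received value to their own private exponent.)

235

Party 2 sends B = g^b mod p = 13^35 mod 313.
13^1 ≡ 13 (mod 313)
13^2 = (13^1)^2 ≡ 13^2 = 169 ≡ 169 (mod 313)
13^4 = (13^2)^2 ≡ 169^2 = 28561 ≡ 78 (mod 313)
13^8 = (13^4)^2 ≡ 78^2 = 6084 ≡ 137 (mod 313)
13^16 = (13^8)^2 ≡ 137^2 = 18769 ≡ 302 (mod 313)
13^32 = (13^16)^2 ≡ 302^2 = 91204 ≡ 121 (mod 313)
13^35 = 13^32 · 13^2 · 13^1 ≡ 121 · 169 · 13 ≡ 100 (mod 313).
So B = 100. Party 1 then computes K = B^a mod p = 100^38 mod 313.
100^1 ≡ 100 (mod 313)
100^2 = (100^1)^2 ≡ 100^2 = 10000 ≡ 297 (mod 313)
100^4 = (100^2)^2 ≡ 297^2 = 88209 ≡ 256 (mod 313)
100^8 = (100^4)^2 ≡ 256^2 = 65536 ≡ 119 (mod 313)
100^16 = (100^8)^2 ≡ 119^2 = 14161 ≡ 76 (mod 313)
100^32 = (100^16)^2 ≡ 76^2 = 5776 ≡ 142 (mod 313)
100^38 = 100^32 · 100^4 · 100^2 ≡ 142 · 256 · 297 ≡ 235 (mod 313).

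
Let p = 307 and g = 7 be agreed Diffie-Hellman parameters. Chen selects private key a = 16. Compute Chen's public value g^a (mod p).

183

Public value = 7^16 (mod 307).
7^1 ≡ 7 (mod 307)
7^2 = (7^1)^2 ≡ 7^2 = 49 ≡ 49 (mod 307)
7^4 = (7^2)^2 ≡ 49^2 = 2401 ≡ 252 (mod 307)
7^8 = (7^4)^2 ≡ 252^2 = 63504 ≡ 262 (mod 307)
7^16 = (7^8)^2 ≡ 262^2 = 68644 ≡ 183 (mod 307)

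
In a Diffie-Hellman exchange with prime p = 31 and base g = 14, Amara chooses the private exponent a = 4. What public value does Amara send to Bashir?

7

Public value = 14^4 mod 31.
14^1 ≡ 14 (mod 31)
14^2 = (14^1)^2 ≡ 14^2 = 196 ≡ 10 (mod 31)
14^4 = (14^2)^2 ≡ 10^2 = 100 ≡ 7 (mod 31)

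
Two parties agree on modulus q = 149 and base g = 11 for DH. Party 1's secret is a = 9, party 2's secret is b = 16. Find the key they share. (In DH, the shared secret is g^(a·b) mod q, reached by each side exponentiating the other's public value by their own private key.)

Party 1 sends A = g^a mod q = 11^9 mod 149.
11^1 ≡ 11 (mod 149)
11^2 = (11^1)^2 ≡ 11^2 = 121 ≡ 121 (mod 149)
11^4 = (11^2)^2 ≡ 121^2 = 14641 ≡ 39 (mod 149)
11^8 = (11^4)^2 ≡ 39^2 = 1521 ≡ 31 (mod 149)
11^9 = 11^8 · 11^1 ≡ 31 · 11 ≡ 43 (mod 149).
So A = 43. Party 2 then computes K = A^b mod q = 43^16 mod 149.
43^1 ≡ 43 (mod 149)
43^2 = (43^1)^2 ≡ 43^2 = 1849 ≡ 61 (mod 149)
43^4 = (43^2)^2 ≡ 61^2 = 3721 ≡ 145 (mod 149)
43^8 = (43^4)^2 ≡ 145^2 = 21025 ≡ 16 (mod 149)
43^16 = (43^8)^2 ≡ 16^2 = 256 ≡ 107 (mod 149)

107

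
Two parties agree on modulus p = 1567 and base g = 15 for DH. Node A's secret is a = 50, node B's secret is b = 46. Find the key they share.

231

Node A sends A = g^a mod p = 15^50 mod 1567.
15^1 ≡ 15 (mod 1567)
15^2 = (15^1)^2 ≡ 15^2 = 225 ≡ 225 (mod 1567)
15^4 = (15^2)^2 ≡ 225^2 = 50625 ≡ 481 (mod 1567)
15^8 = (15^4)^2 ≡ 481^2 = 231361 ≡ 1012 (mod 1567)
15^16 = (15^8)^2 ≡ 1012^2 = 1024144 ≡ 893 (mod 1567)
15^32 = (15^16)^2 ≡ 893^2 = 797449 ≡ 1413 (mod 1567)
15^50 = 15^32 · 15^16 · 15^2 ≡ 1413 · 893 · 225 ≡ 1099 (mod 1567).
So A = 1099. Node B then computes K = A^b mod p = 1099^46 mod 1567.
1099^1 ≡ 1099 (mod 1567)
1099^2 = (1099^1)^2 ≡ 1099^2 = 1207801 ≡ 1211 (mod 1567)
1099^4 = (1099^2)^2 ≡ 1211^2 = 1466521 ≡ 1376 (mod 1567)
1099^8 = (1099^4)^2 ≡ 1376^2 = 1893376 ≡ 440 (mod 1567)
1099^16 = (1099^8)^2 ≡ 440^2 = 193600 ≡ 859 (mod 1567)
1099^32 = (1099^16)^2 ≡ 859^2 = 737881 ≡ 1391 (mod 1567)
1099^46 = 1099^32 · 1099^8 · 1099^4 · 1099^2 ≡ 1391 · 440 · 1376 · 1211 ≡ 231 (mod 1567).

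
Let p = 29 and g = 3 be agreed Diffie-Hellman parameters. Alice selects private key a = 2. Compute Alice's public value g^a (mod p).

Public value = 3^2 (mod 29).
3^1 ≡ 3 (mod 29)
3^2 = (3^1)^2 ≡ 3^2 = 9 ≡ 9 (mod 29)

9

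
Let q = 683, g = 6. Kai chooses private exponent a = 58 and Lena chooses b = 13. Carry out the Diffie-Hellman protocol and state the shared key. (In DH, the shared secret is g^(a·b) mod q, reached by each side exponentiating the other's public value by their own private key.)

Kai sends A = g^a mod q = 6^58 mod 683.
6^1 ≡ 6 (mod 683)
6^2 = (6^1)^2 ≡ 6^2 = 36 ≡ 36 (mod 683)
6^4 = (6^2)^2 ≡ 36^2 = 1296 ≡ 613 (mod 683)
6^8 = (6^4)^2 ≡ 613^2 = 375769 ≡ 119 (mod 683)
6^16 = (6^8)^2 ≡ 119^2 = 14161 ≡ 501 (mod 683)
6^32 = (6^16)^2 ≡ 501^2 = 251001 ≡ 340 (mod 683)
6^58 = 6^32 · 6^16 · 6^8 · 6^2 ≡ 340 · 501 · 119 · 36 ≡ 236 (mod 683).
So A = 236. Lena then computes K = A^b mod q = 236^13 mod 683.
236^1 ≡ 236 (mod 683)
236^2 = (236^1)^2 ≡ 236^2 = 55696 ≡ 373 (mod 683)
236^4 = (236^2)^2 ≡ 373^2 = 139129 ≡ 480 (mod 683)
236^8 = (236^4)^2 ≡ 480^2 = 230400 ≡ 229 (mod 683)
236^13 = 236^8 · 236^4 · 236^1 ≡ 229 · 480 · 236 ≡ 97 (mod 683).

97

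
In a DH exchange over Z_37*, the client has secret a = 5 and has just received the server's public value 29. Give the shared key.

Shared key K = 29^5 mod 37.
29^1 ≡ 29 (mod 37)
29^2 = (29^1)^2 ≡ 29^2 = 841 ≡ 27 (mod 37)
29^4 = (29^2)^2 ≡ 27^2 = 729 ≡ 26 (mod 37)
29^5 = 29^4 · 29^1 ≡ 26 · 29 ≡ 14 (mod 37).

14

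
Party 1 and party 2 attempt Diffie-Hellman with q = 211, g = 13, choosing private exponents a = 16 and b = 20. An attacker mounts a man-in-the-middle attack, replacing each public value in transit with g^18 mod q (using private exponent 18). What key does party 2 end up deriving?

Party 2 receives an attacker's public value M = 13^18 mod 211 instead of the honest one.
13^1 ≡ 13 (mod 211)
13^2 = (13^1)^2 ≡ 13^2 = 169 ≡ 169 (mod 211)
13^4 = (13^2)^2 ≡ 169^2 = 28561 ≡ 76 (mod 211)
13^8 = (13^4)^2 ≡ 76^2 = 5776 ≡ 79 (mod 211)
13^16 = (13^8)^2 ≡ 79^2 = 6241 ≡ 122 (mod 211)
13^18 = 13^16 · 13^2 ≡ 122 · 169 ≡ 151 (mod 211).
So M = 151. Party 2 computes K = M^20 mod 211.
151^1 ≡ 151 (mod 211)
151^2 = (151^1)^2 ≡ 151^2 = 22801 ≡ 13 (mod 211)
151^4 = (151^2)^2 ≡ 13^2 = 169 ≡ 169 (mod 211)
151^8 = (151^4)^2 ≡ 169^2 = 28561 ≡ 76 (mod 211)
151^16 = (151^8)^2 ≡ 76^2 = 5776 ≡ 79 (mod 211)
151^20 = 151^16 · 151^4 ≡ 79 · 169 ≡ 58 (mod 211).

58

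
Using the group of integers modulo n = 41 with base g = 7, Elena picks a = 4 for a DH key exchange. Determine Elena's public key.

23

Public value = 7^{4} \pmod{41}.
7^1 ≡ 7 (mod 41)
7^2 = (7^1)^2 ≡ 7^2 = 49 ≡ 8 (mod 41)
7^4 = (7^2)^2 ≡ 8^2 = 64 ≡ 23 (mod 41)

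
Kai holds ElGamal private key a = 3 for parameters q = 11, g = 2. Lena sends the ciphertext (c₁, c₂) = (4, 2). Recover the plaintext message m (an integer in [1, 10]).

10

Shared mask s = c₁^a mod q = 4^3 mod 11.
4^1 ≡ 4 (mod 11)
4^2 = (4^1)^2 ≡ 4^2 = 16 ≡ 5 (mod 11)
4^3 = 4^2 · 4^1 ≡ 5 · 4 ≡ 9 (mod 11).
So s = 9; s⁻¹ ≡ 5 (mod 11).
m = c₂ · s⁻¹ mod 11 = 2 · 5 mod 11 = 10.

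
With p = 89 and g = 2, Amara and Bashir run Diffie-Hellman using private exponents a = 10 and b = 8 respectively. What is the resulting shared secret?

8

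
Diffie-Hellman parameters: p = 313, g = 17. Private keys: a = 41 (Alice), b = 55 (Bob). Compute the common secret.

Alice sends A = g^a mod p = 17^41 mod 313.
17^1 ≡ 17 (mod 313)
17^2 = (17^1)^2 ≡ 17^2 = 289 ≡ 289 (mod 313)
17^4 = (17^2)^2 ≡ 289^2 = 83521 ≡ 263 (mod 313)
17^8 = (17^4)^2 ≡ 263^2 = 69169 ≡ 309 (mod 313)
17^16 = (17^8)^2 ≡ 309^2 = 95481 ≡ 16 (mod 313)
17^32 = (17^16)^2 ≡ 16^2 = 256 ≡ 256 (mod 313)
17^41 = 17^32 · 17^8 · 17^1 ≡ 256 · 309 · 17 ≡ 120 (mod 313).
So A = 120. Bob then computes K = A^b mod p = 120^55 mod 313.
120^1 ≡ 120 (mod 313)
120^2 = (120^1)^2 ≡ 120^2 = 14400 ≡ 2 (mod 313)
120^4 = (120^2)^2 ≡ 2^2 = 4 ≡ 4 (mod 313)
120^8 = (120^4)^2 ≡ 4^2 = 16 ≡ 16 (mod 313)
120^16 = (120^8)^2 ≡ 16^2 = 256 ≡ 256 (mod 313)
120^32 = (120^16)^2 ≡ 256^2 = 65536 ≡ 119 (mod 313)
120^55 = 120^32 · 120^16 · 120^4 · 120^2 · 120^1 ≡ 119 · 256 · 4 · 2 · 120 ≡ 285 (mod 313).

285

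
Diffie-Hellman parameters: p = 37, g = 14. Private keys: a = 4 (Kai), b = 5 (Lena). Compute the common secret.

Kai sends A = g^a mod p = 14^4 mod 37.
14^1 ≡ 14 (mod 37)
14^2 = (14^1)^2 ≡ 14^2 = 196 ≡ 11 (mod 37)
14^4 = (14^2)^2 ≡ 11^2 = 121 ≡ 10 (mod 37)
So A = 10. Lena then computes K = A^b mod p = 10^5 mod 37.
10^1 ≡ 10 (mod 37)
10^2 = (10^1)^2 ≡ 10^2 = 100 ≡ 26 (mod 37)
10^4 = (10^2)^2 ≡ 26^2 = 676 ≡ 10 (mod 37)
10^5 = 10^4 · 10^1 ≡ 10 · 10 ≡ 26 (mod 37).

26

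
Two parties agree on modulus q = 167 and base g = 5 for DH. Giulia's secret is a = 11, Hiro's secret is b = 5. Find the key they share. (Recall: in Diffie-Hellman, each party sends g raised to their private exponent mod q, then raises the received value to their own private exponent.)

91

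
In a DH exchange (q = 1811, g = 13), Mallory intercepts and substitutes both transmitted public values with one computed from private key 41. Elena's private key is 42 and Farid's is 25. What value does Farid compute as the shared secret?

1525

Farid receives Mallory's public value M = 13^41 mod 1811 instead of the honest one.
13^1 ≡ 13 (mod 1811)
13^2 = (13^1)^2 ≡ 13^2 = 169 ≡ 169 (mod 1811)
13^4 = (13^2)^2 ≡ 169^2 = 28561 ≡ 1396 (mod 1811)
13^8 = (13^4)^2 ≡ 1396^2 = 1948816 ≡ 180 (mod 1811)
13^16 = (13^8)^2 ≡ 180^2 = 32400 ≡ 1613 (mod 1811)
13^32 = (13^16)^2 ≡ 1613^2 = 2601769 ≡ 1173 (mod 1811)
13^41 = 13^32 · 13^8 · 13^1 ≡ 1173 · 180 · 13 ≡ 1155 (mod 1811).
So M = 1155. Farid computes K = M^25 mod 1811.
1155^1 ≡ 1155 (mod 1811)
1155^2 = (1155^1)^2 ≡ 1155^2 = 1334025 ≡ 1129 (mod 1811)
1155^4 = (1155^2)^2 ≡ 1129^2 = 1274641 ≡ 1508 (mod 1811)
1155^8 = (1155^4)^2 ≡ 1508^2 = 2274064 ≡ 1259 (mod 1811)
1155^16 = (1155^8)^2 ≡ 1259^2 = 1585081 ≡ 456 (mod 1811)
1155^25 = 1155^16 · 1155^8 · 1155^1 ≡ 456 · 1259 · 1155 ≡ 1525 (mod 1811).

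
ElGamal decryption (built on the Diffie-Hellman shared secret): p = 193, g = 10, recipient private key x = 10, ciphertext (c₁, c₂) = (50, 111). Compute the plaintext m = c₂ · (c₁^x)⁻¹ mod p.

Shared mask s = c₁^x mod p = 50^10 mod 193.
50^1 ≡ 50 (mod 193)
50^2 = (50^1)^2 ≡ 50^2 = 2500 ≡ 184 (mod 193)
50^4 = (50^2)^2 ≡ 184^2 = 33856 ≡ 81 (mod 193)
50^8 = (50^4)^2 ≡ 81^2 = 6561 ≡ 192 (mod 193)
50^10 = 50^8 · 50^2 ≡ 192 · 184 ≡ 9 (mod 193).
So s = 9; s⁻¹ ≡ 43 (mod 193).
m = c₂ · s⁻¹ mod 193 = 111 · 43 mod 193 = 141.

141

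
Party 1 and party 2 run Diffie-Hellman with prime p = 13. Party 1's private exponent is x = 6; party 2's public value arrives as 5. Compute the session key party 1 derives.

12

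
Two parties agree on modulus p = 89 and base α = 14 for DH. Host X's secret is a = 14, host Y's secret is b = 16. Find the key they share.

Host Y sends B = α^b mod p = 14^16 mod 89.
14^1 ≡ 14 (mod 89)
14^2 = (14^1)^2 ≡ 14^2 = 196 ≡ 18 (mod 89)
14^4 = (14^2)^2 ≡ 18^2 = 324 ≡ 57 (mod 89)
14^8 = (14^4)^2 ≡ 57^2 = 3249 ≡ 45 (mod 89)
14^16 = (14^8)^2 ≡ 45^2 = 2025 ≡ 67 (mod 89)
So B = 67. Host X then computes K = B^a mod p = 67^14 mod 89.
67^1 ≡ 67 (mod 89)
67^2 = (67^1)^2 ≡ 67^2 = 4489 ≡ 39 (mod 89)
67^4 = (67^2)^2 ≡ 39^2 = 1521 ≡ 8 (mod 89)
67^8 = (67^4)^2 ≡ 8^2 = 64 ≡ 64 (mod 89)
67^14 = 67^8 · 67^4 · 67^2 ≡ 64 · 8 · 39 ≡ 32 (mod 89).

32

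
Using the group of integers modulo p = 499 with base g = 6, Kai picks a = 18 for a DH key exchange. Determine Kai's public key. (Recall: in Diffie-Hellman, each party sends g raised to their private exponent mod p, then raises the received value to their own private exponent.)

187

Public value = 6^18 mod 499.
6^1 ≡ 6 (mod 499)
6^2 = (6^1)^2 ≡ 6^2 = 36 ≡ 36 (mod 499)
6^4 = (6^2)^2 ≡ 36^2 = 1296 ≡ 298 (mod 499)
6^8 = (6^4)^2 ≡ 298^2 = 88804 ≡ 481 (mod 499)
6^16 = (6^8)^2 ≡ 481^2 = 231361 ≡ 324 (mod 499)
6^18 = 6^16 · 6^2 ≡ 324 · 36 ≡ 187 (mod 499).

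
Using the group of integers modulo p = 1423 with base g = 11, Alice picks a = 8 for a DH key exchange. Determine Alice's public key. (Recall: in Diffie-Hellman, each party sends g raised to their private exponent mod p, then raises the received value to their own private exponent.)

Public value = 11^8 mod 1423.
11^1 ≡ 11 (mod 1423)
11^2 = (11^1)^2 ≡ 11^2 = 121 ≡ 121 (mod 1423)
11^4 = (11^2)^2 ≡ 121^2 = 14641 ≡ 411 (mod 1423)
11^8 = (11^4)^2 ≡ 411^2 = 168921 ≡ 1007 (mod 1423)

1007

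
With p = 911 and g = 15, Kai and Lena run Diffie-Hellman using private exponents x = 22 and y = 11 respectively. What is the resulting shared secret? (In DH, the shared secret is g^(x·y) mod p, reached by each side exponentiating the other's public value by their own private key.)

Lena sends B = g^y mod p = 15^11 mod 911.
15^1 ≡ 15 (mod 911)
15^2 = (15^1)^2 ≡ 15^2 = 225 ≡ 225 (mod 911)
15^4 = (15^2)^2 ≡ 225^2 = 50625 ≡ 520 (mod 911)
15^8 = (15^4)^2 ≡ 520^2 = 270400 ≡ 744 (mod 911)
15^11 = 15^8 · 15^2 · 15^1 ≡ 744 · 225 · 15 ≡ 284 (mod 911).
So B = 284. Kai then computes K = B^x mod p = 284^22 mod 911.
284^1 ≡ 284 (mod 911)
284^2 = (284^1)^2 ≡ 284^2 = 80656 ≡ 488 (mod 911)
284^4 = (284^2)^2 ≡ 488^2 = 238144 ≡ 373 (mod 911)
284^8 = (284^4)^2 ≡ 373^2 = 139129 ≡ 657 (mod 911)
284^16 = (284^8)^2 ≡ 657^2 = 431649 ≡ 746 (mod 911)
284^22 = 284^16 · 284^4 · 284^2 ≡ 746 · 373 · 488 ≡ 799 (mod 911).

799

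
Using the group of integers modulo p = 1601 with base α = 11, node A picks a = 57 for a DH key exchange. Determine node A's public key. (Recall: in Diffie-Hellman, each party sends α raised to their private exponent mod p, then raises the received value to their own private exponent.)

348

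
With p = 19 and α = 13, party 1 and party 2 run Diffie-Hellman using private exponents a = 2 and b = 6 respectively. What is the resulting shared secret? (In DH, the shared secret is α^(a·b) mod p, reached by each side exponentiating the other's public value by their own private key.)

7

Party 2 sends B = α^b mod p = 13^6 mod 19.
13^1 ≡ 13 (mod 19)
13^2 = (13^1)^2 ≡ 13^2 = 169 ≡ 17 (mod 19)
13^4 = (13^2)^2 ≡ 17^2 = 289 ≡ 4 (mod 19)
13^6 = 13^4 · 13^2 ≡ 4 · 17 ≡ 11 (mod 19).
So B = 11. Party 1 then computes K = B^a mod p = 11^2 mod 19.
11^1 ≡ 11 (mod 19)
11^2 = (11^1)^2 ≡ 11^2 = 121 ≡ 7 (mod 19)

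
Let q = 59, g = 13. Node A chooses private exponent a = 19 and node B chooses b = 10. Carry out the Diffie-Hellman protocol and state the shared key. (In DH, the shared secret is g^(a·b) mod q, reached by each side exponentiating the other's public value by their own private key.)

Node B sends B = g^b mod q = 13^10 mod 59.
13^1 ≡ 13 (mod 59)
13^2 = (13^1)^2 ≡ 13^2 = 169 ≡ 51 (mod 59)
13^4 = (13^2)^2 ≡ 51^2 = 2601 ≡ 5 (mod 59)
13^8 = (13^4)^2 ≡ 5^2 = 25 ≡ 25 (mod 59)
13^10 = 13^8 · 13^2 ≡ 25 · 51 ≡ 36 (mod 59).
So B = 36. Node A then computes K = B^a mod q = 36^19 mod 59.
36^1 ≡ 36 (mod 59)
36^2 = (36^1)^2 ≡ 36^2 = 1296 ≡ 57 (mod 59)
36^4 = (36^2)^2 ≡ 57^2 = 3249 ≡ 4 (mod 59)
36^8 = (36^4)^2 ≡ 4^2 = 16 ≡ 16 (mod 59)
36^16 = (36^8)^2 ≡ 16^2 = 256 ≡ 20 (mod 59)
36^19 = 36^16 · 36^2 · 36^1 ≡ 20 · 57 · 36 ≡ 35 (mod 59).

35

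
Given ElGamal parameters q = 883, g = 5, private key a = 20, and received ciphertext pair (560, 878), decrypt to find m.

327

Shared mask s = c₁^a mod q = 560^20 mod 883.
560^1 ≡ 560 (mod 883)
560^2 = (560^1)^2 ≡ 560^2 = 313600 ≡ 135 (mod 883)
560^4 = (560^2)^2 ≡ 135^2 = 18225 ≡ 565 (mod 883)
560^8 = (560^4)^2 ≡ 565^2 = 319225 ≡ 462 (mod 883)
560^16 = (560^8)^2 ≡ 462^2 = 213444 ≡ 641 (mod 883)
560^20 = 560^16 · 560^4 ≡ 641 · 565 ≡ 135 (mod 883).
So s = 135; s⁻¹ ≡ 641 (mod 883).
m = c₂ · s⁻¹ mod 883 = 878 · 641 mod 883 = 327.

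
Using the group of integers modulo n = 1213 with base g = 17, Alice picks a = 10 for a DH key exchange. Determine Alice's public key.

Public value = 17^10 (mod 1213).
17^1 ≡ 17 (mod 1213)
17^2 = (17^1)^2 ≡ 17^2 = 289 ≡ 289 (mod 1213)
17^4 = (17^2)^2 ≡ 289^2 = 83521 ≡ 1037 (mod 1213)
17^8 = (17^4)^2 ≡ 1037^2 = 1075369 ≡ 651 (mod 1213)
17^10 = 17^8 · 17^2 ≡ 651 · 289 ≡ 124 (mod 1213).

124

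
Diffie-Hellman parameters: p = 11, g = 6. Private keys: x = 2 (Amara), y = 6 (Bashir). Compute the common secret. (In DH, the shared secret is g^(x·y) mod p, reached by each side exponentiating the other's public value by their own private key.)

Amara sends A = g^x mod p = 6^2 mod 11.
6^1 ≡ 6 (mod 11)
6^2 = (6^1)^2 ≡ 6^2 = 36 ≡ 3 (mod 11)
So A = 3. Bashir then computes K = A^y mod p = 3^6 mod 11.
3^1 ≡ 3 (mod 11)
3^2 = (3^1)^2 ≡ 3^2 = 9 ≡ 9 (mod 11)
3^4 = (3^2)^2 ≡ 9^2 = 81 ≡ 4 (mod 11)
3^6 = 3^4 · 3^2 ≡ 4 · 9 ≡ 3 (mod 11).

3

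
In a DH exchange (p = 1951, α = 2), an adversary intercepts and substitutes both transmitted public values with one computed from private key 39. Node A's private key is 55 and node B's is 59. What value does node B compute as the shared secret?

954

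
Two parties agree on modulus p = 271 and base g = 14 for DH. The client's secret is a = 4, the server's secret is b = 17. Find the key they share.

The server sends B = g^b mod p = 14^17 mod 271.
14^1 ≡ 14 (mod 271)
14^2 = (14^1)^2 ≡ 14^2 = 196 ≡ 196 (mod 271)
14^4 = (14^2)^2 ≡ 196^2 = 38416 ≡ 205 (mod 271)
14^8 = (14^4)^2 ≡ 205^2 = 42025 ≡ 20 (mod 271)
14^16 = (14^8)^2 ≡ 20^2 = 400 ≡ 129 (mod 271)
14^17 = 14^16 · 14^1 ≡ 129 · 14 ≡ 180 (mod 271).
So B = 180. The client then computes K = B^a mod p = 180^4 mod 271.
180^1 ≡ 180 (mod 271)
180^2 = (180^1)^2 ≡ 180^2 = 32400 ≡ 151 (mod 271)
180^4 = (180^2)^2 ≡ 151^2 = 22801 ≡ 37 (mod 271)

37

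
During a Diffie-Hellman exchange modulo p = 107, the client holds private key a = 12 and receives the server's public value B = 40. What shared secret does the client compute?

3

Shared key K = 40^12 mod 107.
40^1 ≡ 40 (mod 107)
40^2 = (40^1)^2 ≡ 40^2 = 1600 ≡ 102 (mod 107)
40^4 = (40^2)^2 ≡ 102^2 = 10404 ≡ 25 (mod 107)
40^8 = (40^4)^2 ≡ 25^2 = 625 ≡ 90 (mod 107)
40^12 = 40^8 · 40^4 ≡ 90 · 25 ≡ 3 (mod 107).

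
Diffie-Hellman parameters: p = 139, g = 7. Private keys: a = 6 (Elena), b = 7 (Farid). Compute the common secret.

45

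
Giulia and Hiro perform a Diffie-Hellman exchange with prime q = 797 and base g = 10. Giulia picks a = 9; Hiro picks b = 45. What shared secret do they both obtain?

Hiro sends B = g^b mod q = 10^45 mod 797.
10^1 ≡ 10 (mod 797)
10^2 = (10^1)^2 ≡ 10^2 = 100 ≡ 100 (mod 797)
10^4 = (10^2)^2 ≡ 100^2 = 10000 ≡ 436 (mod 797)
10^8 = (10^4)^2 ≡ 436^2 = 190096 ≡ 410 (mod 797)
10^16 = (10^8)^2 ≡ 410^2 = 168100 ≡ 730 (mod 797)
10^32 = (10^16)^2 ≡ 730^2 = 532900 ≡ 504 (mod 797)
10^45 = 10^32 · 10^8 · 10^4 · 10^1 ≡ 504 · 410 · 436 · 10 ≡ 81 (mod 797).
So B = 81. Giulia then computes K = B^a mod q = 81^9 mod 797.
81^1 ≡ 81 (mod 797)
81^2 = (81^1)^2 ≡ 81^2 = 6561 ≡ 185 (mod 797)
81^4 = (81^2)^2 ≡ 185^2 = 34225 ≡ 751 (mod 797)
81^8 = (81^4)^2 ≡ 751^2 = 564001 ≡ 522 (mod 797)
81^9 = 81^8 · 81^1 ≡ 522 · 81 ≡ 41 (mod 797).

41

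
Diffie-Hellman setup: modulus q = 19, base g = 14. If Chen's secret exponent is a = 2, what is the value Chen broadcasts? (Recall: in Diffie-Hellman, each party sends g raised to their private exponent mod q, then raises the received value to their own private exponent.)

6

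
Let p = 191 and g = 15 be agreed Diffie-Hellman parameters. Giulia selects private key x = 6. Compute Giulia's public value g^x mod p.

149

Public value = 15^6 mod 191.
15^1 ≡ 15 (mod 191)
15^2 = (15^1)^2 ≡ 15^2 = 225 ≡ 34 (mod 191)
15^4 = (15^2)^2 ≡ 34^2 = 1156 ≡ 10 (mod 191)
15^6 = 15^4 · 15^2 ≡ 10 · 34 ≡ 149 (mod 191).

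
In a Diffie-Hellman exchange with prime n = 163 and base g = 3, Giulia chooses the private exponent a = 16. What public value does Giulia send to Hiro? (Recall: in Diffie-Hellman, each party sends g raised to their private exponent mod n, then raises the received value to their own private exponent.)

51

Public value = 3^16 mod 163.
3^1 ≡ 3 (mod 163)
3^2 = (3^1)^2 ≡ 3^2 = 9 ≡ 9 (mod 163)
3^4 = (3^2)^2 ≡ 9^2 = 81 ≡ 81 (mod 163)
3^8 = (3^4)^2 ≡ 81^2 = 6561 ≡ 41 (mod 163)
3^16 = (3^8)^2 ≡ 41^2 = 1681 ≡ 51 (mod 163)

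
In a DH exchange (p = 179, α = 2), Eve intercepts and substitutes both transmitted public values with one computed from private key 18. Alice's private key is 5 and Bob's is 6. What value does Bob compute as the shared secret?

3

Bob receives Eve's public value M = 2^18 mod 179 instead of the honest one.
2^1 ≡ 2 (mod 179)
2^2 = (2^1)^2 ≡ 2^2 = 4 ≡ 4 (mod 179)
2^4 = (2^2)^2 ≡ 4^2 = 16 ≡ 16 (mod 179)
2^8 = (2^4)^2 ≡ 16^2 = 256 ≡ 77 (mod 179)
2^16 = (2^8)^2 ≡ 77^2 = 5929 ≡ 22 (mod 179)
2^18 = 2^16 · 2^2 ≡ 22 · 4 ≡ 88 (mod 179).
So M = 88. Bob computes K = M^6 mod 179.
88^1 ≡ 88 (mod 179)
88^2 = (88^1)^2 ≡ 88^2 = 7744 ≡ 47 (mod 179)
88^4 = (88^2)^2 ≡ 47^2 = 2209 ≡ 61 (mod 179)
88^6 = 88^4 · 88^2 ≡ 61 · 47 ≡ 3 (mod 179).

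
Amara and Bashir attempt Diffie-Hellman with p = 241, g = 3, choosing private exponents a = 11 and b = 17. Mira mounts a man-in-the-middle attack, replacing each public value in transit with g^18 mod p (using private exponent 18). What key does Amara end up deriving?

25

Amara receives Mira's public value M = 3^18 mod 241 instead of the honest one.
3^1 ≡ 3 (mod 241)
3^2 = (3^1)^2 ≡ 3^2 = 9 ≡ 9 (mod 241)
3^4 = (3^2)^2 ≡ 9^2 = 81 ≡ 81 (mod 241)
3^8 = (3^4)^2 ≡ 81^2 = 6561 ≡ 54 (mod 241)
3^16 = (3^8)^2 ≡ 54^2 = 2916 ≡ 24 (mod 241)
3^18 = 3^16 · 3^2 ≡ 24 · 9 ≡ 216 (mod 241).
So M = 216. Amara computes K = M^11 mod 241.
216^1 ≡ 216 (mod 241)
216^2 = (216^1)^2 ≡ 216^2 = 46656 ≡ 143 (mod 241)
216^4 = (216^2)^2 ≡ 143^2 = 20449 ≡ 205 (mod 241)
216^8 = (216^4)^2 ≡ 205^2 = 42025 ≡ 91 (mod 241)
216^11 = 216^8 · 216^2 · 216^1 ≡ 91 · 143 · 216 ≡ 25 (mod 241).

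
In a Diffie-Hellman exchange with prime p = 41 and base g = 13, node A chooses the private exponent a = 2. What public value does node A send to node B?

5

Public value = 13^{2} \pmod{41}.
13^1 ≡ 13 (mod 41)
13^2 = (13^1)^2 ≡ 13^2 = 169 ≡ 5 (mod 41)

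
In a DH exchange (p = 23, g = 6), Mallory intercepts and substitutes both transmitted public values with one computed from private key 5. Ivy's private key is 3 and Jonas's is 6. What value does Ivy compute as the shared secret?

8

Ivy receives Mallory's public value M = 6^5 mod 23 instead of the honest one.
6^1 ≡ 6 (mod 23)
6^2 = (6^1)^2 ≡ 6^2 = 36 ≡ 13 (mod 23)
6^4 = (6^2)^2 ≡ 13^2 = 169 ≡ 8 (mod 23)
6^5 = 6^4 · 6^1 ≡ 8 · 6 ≡ 2 (mod 23).
So M = 2. Ivy computes K = M^3 mod 23.
2^1 ≡ 2 (mod 23)
2^2 = (2^1)^2 ≡ 2^2 = 4 ≡ 4 (mod 23)
2^3 = 2^2 · 2^1 ≡ 4 · 2 ≡ 8 (mod 23).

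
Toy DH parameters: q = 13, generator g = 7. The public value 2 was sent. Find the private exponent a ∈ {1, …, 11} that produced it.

11

Try successive powers of 7 modulo 13:
7^1 ≡ 7
7^2 ≡ 10
7^3 ≡ 5
7^4 ≡ 9
7^5 ≡ 11
7^6 ≡ 12
7^7 ≡ 6
7^8 ≡ 3
7^9 ≡ 8
7^10 ≡ 4
7^11 ≡ 2
Found: a = 11.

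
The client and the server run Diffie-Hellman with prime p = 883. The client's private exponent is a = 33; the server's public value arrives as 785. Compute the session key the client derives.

327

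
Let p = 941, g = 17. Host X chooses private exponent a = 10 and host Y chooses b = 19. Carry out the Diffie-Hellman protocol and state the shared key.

172

Host X sends A = g^a mod p = 17^10 mod 941.
17^1 ≡ 17 (mod 941)
17^2 = (17^1)^2 ≡ 17^2 = 289 ≡ 289 (mod 941)
17^4 = (17^2)^2 ≡ 289^2 = 83521 ≡ 713 (mod 941)
17^8 = (17^4)^2 ≡ 713^2 = 508369 ≡ 229 (mod 941)
17^10 = 17^8 · 17^2 ≡ 229 · 289 ≡ 311 (mod 941).
So A = 311. Host Y then computes K = A^b mod p = 311^19 mod 941.
311^1 ≡ 311 (mod 941)
311^2 = (311^1)^2 ≡ 311^2 = 96721 ≡ 739 (mod 941)
311^4 = (311^2)^2 ≡ 739^2 = 546121 ≡ 341 (mod 941)
311^8 = (311^4)^2 ≡ 341^2 = 116281 ≡ 538 (mod 941)
311^16 = (311^8)^2 ≡ 538^2 = 289444 ≡ 557 (mod 941)
311^19 = 311^16 · 311^2 · 311^1 ≡ 557 · 739 · 311 ≡ 172 (mod 941).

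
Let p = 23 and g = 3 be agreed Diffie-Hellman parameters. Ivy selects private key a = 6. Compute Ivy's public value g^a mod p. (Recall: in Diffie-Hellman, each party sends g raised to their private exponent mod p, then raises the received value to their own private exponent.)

16

Public value = 3^6 mod 23.
3^1 ≡ 3 (mod 23)
3^2 = (3^1)^2 ≡ 3^2 = 9 ≡ 9 (mod 23)
3^4 = (3^2)^2 ≡ 9^2 = 81 ≡ 12 (mod 23)
3^6 = 3^4 · 3^2 ≡ 12 · 9 ≡ 16 (mod 23).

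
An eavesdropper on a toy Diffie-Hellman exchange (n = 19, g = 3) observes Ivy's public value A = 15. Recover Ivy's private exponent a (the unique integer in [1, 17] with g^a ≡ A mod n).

Try successive powers of 3 modulo 19:
3^1 ≡ 3
3^2 ≡ 9
3^3 ≡ 8
3^4 ≡ 5
3^5 ≡ 15
Found: a = 5.

5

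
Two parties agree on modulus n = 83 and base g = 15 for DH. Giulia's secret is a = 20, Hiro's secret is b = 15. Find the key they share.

Giulia sends A = g^a mod n = 15^20 mod 83.
15^1 ≡ 15 (mod 83)
15^2 = (15^1)^2 ≡ 15^2 = 225 ≡ 59 (mod 83)
15^4 = (15^2)^2 ≡ 59^2 = 3481 ≡ 78 (mod 83)
15^8 = (15^4)^2 ≡ 78^2 = 6084 ≡ 25 (mod 83)
15^16 = (15^8)^2 ≡ 25^2 = 625 ≡ 44 (mod 83)
15^20 = 15^16 · 15^4 ≡ 44 · 78 ≡ 29 (mod 83).
So A = 29. Hiro then computes K = A^b mod n = 29^15 mod 83.
29^1 ≡ 29 (mod 83)
29^2 = (29^1)^2 ≡ 29^2 = 841 ≡ 11 (mod 83)
29^4 = (29^2)^2 ≡ 11^2 = 121 ≡ 38 (mod 83)
29^8 = (29^4)^2 ≡ 38^2 = 1444 ≡ 33 (mod 83)
29^15 = 29^8 · 29^4 · 29^2 · 29^1 ≡ 33 · 38 · 11 · 29 ≡ 49 (mod 83).

49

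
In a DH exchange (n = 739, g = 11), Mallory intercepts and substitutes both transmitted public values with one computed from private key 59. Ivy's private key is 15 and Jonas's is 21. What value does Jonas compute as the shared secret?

551

Jonas receives Mallory's public value M = 11^59 mod 739 instead of the honest one.
11^1 ≡ 11 (mod 739)
11^2 = (11^1)^2 ≡ 11^2 = 121 ≡ 121 (mod 739)
11^4 = (11^2)^2 ≡ 121^2 = 14641 ≡ 600 (mod 739)
11^8 = (11^4)^2 ≡ 600^2 = 360000 ≡ 107 (mod 739)
11^16 = (11^8)^2 ≡ 107^2 = 11449 ≡ 364 (mod 739)
11^32 = (11^16)^2 ≡ 364^2 = 132496 ≡ 215 (mod 739)
11^59 = 11^32 · 11^16 · 11^8 · 11^2 · 11^1 ≡ 215 · 364 · 107 · 121 · 11 ≡ 21 (mod 739).
So M = 21. Jonas computes K = M^21 mod 739.
21^1 ≡ 21 (mod 739)
21^2 = (21^1)^2 ≡ 21^2 = 441 ≡ 441 (mod 739)
21^4 = (21^2)^2 ≡ 441^2 = 194481 ≡ 124 (mod 739)
21^8 = (21^4)^2 ≡ 124^2 = 15376 ≡ 596 (mod 739)
21^16 = (21^8)^2 ≡ 596^2 = 355216 ≡ 496 (mod 739)
21^21 = 21^16 · 21^4 · 21^1 ≡ 496 · 124 · 21 ≡ 551 (mod 739).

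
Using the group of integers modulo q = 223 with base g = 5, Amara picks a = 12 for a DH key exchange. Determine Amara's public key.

Public value = 5^{12} \pmod{223}.
5^1 ≡ 5 (mod 223)
5^2 = (5^1)^2 ≡ 5^2 = 25 ≡ 25 (mod 223)
5^4 = (5^2)^2 ≡ 25^2 = 625 ≡ 179 (mod 223)
5^8 = (5^4)^2 ≡ 179^2 = 32041 ≡ 152 (mod 223)
5^12 = 5^8 · 5^4 ≡ 152 · 179 ≡ 2 (mod 223).

2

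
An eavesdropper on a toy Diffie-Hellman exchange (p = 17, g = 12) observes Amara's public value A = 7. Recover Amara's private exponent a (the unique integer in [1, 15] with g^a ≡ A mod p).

7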